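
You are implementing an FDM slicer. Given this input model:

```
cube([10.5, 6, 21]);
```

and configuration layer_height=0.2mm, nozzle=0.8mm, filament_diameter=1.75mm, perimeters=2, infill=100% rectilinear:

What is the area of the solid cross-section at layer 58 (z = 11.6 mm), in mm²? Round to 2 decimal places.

63.00 mm²

At z = 11.6 mm: the 10.5×6 cube contributes its full rectangle (area 63.00 mm²). Overall, the cross-section is a single solid region. Net area = 63.00 mm².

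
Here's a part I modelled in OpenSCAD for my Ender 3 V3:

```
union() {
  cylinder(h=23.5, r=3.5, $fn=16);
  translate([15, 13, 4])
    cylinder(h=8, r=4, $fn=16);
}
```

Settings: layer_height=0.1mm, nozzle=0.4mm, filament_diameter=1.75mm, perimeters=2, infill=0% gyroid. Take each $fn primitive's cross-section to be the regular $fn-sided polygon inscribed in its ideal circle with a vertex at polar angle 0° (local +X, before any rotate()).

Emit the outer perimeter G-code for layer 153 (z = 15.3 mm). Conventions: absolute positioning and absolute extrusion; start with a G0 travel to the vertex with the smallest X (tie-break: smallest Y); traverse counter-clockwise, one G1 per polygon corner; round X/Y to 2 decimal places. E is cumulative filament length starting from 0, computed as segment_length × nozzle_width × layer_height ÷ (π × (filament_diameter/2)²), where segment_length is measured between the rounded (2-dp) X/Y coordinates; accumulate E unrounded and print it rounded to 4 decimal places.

G0 X-3.50 Y0.00 Z15.30
G1 X-3.23 Y-1.34 E0.0227
G1 X-2.47 Y-2.47 E0.0454
G1 X-1.34 Y-3.23 E0.0680
G1 X0.00 Y-3.50 E0.0908
G1 X1.34 Y-3.23 E0.1135
G1 X2.47 Y-2.47 E0.1361
G1 X3.23 Y-1.34 E0.1588
G1 X3.50 Y0.00 E0.1815
G1 X3.23 Y1.34 E0.2042
G1 X2.47 Y2.47 E0.2269
G1 X1.34 Y3.23 E0.2495
G1 X0.00 Y3.50 E0.2723
G1 X-1.34 Y3.23 E0.2950
G1 X-2.47 Y2.47 E0.3177
G1 X-3.23 Y1.34 E0.3403
G1 X-3.50 Y0.00 E0.3630

At z = 15.3 mm: the r=3.5 cylinder gives a regular 16-gon of circumradius 3.5 (constant along its height); the cylinder at (15, 13) does not reach this height (z outside [4, 12]); Combining (union): only the r=3.5 cylinder is present, so the union is just that shape — 1 connected region. The outline is a single polygon with 16 vertices. Extrusion per mm of travel: 0.4 × 0.1 / (π × 0.875²) = 0.016630. Accumulating E over each segment gives final E = 0.3630.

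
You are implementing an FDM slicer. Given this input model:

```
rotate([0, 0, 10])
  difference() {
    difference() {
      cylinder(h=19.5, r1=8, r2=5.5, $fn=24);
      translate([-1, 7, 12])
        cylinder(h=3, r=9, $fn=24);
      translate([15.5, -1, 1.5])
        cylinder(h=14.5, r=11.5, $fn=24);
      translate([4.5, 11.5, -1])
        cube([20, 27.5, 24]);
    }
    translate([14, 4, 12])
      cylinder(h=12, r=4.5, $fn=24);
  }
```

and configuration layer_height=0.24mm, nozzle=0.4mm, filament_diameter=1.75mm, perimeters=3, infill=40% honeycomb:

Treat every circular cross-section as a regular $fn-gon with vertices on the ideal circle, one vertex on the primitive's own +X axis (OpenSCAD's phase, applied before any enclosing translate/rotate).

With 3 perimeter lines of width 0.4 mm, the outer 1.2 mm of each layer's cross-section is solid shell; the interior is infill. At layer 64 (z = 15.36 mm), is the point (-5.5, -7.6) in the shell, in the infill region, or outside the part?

outside

At z = 15.36 mm: the cone: at t=0.788 of its height the radius interpolates to r₁+(r₂−r₁)t = 6.031, giving a regular 24-gon of that circumradius; the cylinder at (-1, 7) does not reach this height (z outside [12, 15]); the r=11.5 cylinder at (15.5, -1) contributes a regular 24-gon of circumradius 11.5; the cube at (4.5, 11.5) (footprint 20×27.5) is included at this height; Subtracting the remaining from the first: starting from the cone, the r=11.5 cylinder at (15.5, -1) partially overlaps it — only the 9.55 mm² overlap (of its 410.75 mm²) is removed, clipping the outline; the 20×27.5 cube at (4.5, 11.5) misses the remaining region (no effect) — 1 connected region; the cylinder at (14, 4): section is a regular 24-gon, circumradius r=4.5; After the difference (first − rest): starting from that combined region, the r=4.5 cylinder at (14, 4) misses the remaining region (no effect) — 1 connected region; (rotated 10° about Z; rotation is an isometry so areas/perimeters/island counts are preserved). Overall, the cross-section is a single solid region. Undo the 10° rotation: the query point maps to (-6.736, -6.529) in the un-rotated model frame. The nearest boundary edge runs (-3.02, -5.22)→(-4.26, -4.26); distance from the point to it = 3.35 mm. The point is not inside any of the regions above, so it lies outside the cross-section (3.35 mm from the nearest boundary).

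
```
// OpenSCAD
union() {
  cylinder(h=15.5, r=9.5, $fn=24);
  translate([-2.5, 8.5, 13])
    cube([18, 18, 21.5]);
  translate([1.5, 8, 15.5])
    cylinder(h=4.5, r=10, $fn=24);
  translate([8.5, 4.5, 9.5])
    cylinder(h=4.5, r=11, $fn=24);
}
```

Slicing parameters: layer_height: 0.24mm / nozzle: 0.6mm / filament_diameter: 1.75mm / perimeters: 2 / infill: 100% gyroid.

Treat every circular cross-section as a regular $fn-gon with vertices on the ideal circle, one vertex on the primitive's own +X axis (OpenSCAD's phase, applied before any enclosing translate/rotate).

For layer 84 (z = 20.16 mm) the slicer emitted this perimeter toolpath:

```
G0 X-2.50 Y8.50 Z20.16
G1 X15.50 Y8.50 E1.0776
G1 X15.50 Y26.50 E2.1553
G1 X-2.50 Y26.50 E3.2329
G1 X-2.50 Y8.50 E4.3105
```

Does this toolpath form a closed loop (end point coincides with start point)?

Start point (G0): (-2.50, 8.50). End point (last G1): the path returns to the start — closed.

yes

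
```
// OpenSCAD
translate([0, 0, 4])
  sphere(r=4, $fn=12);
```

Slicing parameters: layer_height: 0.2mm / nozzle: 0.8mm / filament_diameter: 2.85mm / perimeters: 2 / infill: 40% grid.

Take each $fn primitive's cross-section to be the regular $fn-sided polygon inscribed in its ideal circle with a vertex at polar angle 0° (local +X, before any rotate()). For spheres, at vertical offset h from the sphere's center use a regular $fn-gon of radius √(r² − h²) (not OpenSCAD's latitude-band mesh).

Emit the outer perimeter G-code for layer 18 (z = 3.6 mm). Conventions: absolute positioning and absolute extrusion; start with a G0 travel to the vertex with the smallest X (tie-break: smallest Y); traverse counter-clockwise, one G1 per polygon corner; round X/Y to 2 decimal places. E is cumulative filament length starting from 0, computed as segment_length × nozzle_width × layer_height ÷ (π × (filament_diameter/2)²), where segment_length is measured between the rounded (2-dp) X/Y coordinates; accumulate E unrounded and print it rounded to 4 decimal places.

G0 X-3.98 Y0.00 Z3.60
G1 X-3.45 Y-1.99 E0.0517
G1 X-1.99 Y-3.45 E0.1034
G1 X0.00 Y-3.98 E0.1551
G1 X1.99 Y-3.45 E0.2067
G1 X3.45 Y-1.99 E0.2585
G1 X3.98 Y0.00 E0.3102
G1 X3.45 Y1.99 E0.3618
G1 X1.99 Y3.45 E0.4136
G1 X0.00 Y3.98 E0.4653
G1 X-1.99 Y3.45 E0.5169
G1 X-3.45 Y1.99 E0.5687
G1 X-3.98 Y0.00 E0.6203

At z = 3.6 mm: the sphere: section is a regular 12-gon, circumradius = √(r²−h²) = √(4²−0.4²) = 3.980. The outline is a single polygon with 12 vertices. Extrusion per mm of travel: 0.8 × 0.2 / (π × 1.425²) = 0.025081. Accumulating E over each segment gives final E = 0.6203.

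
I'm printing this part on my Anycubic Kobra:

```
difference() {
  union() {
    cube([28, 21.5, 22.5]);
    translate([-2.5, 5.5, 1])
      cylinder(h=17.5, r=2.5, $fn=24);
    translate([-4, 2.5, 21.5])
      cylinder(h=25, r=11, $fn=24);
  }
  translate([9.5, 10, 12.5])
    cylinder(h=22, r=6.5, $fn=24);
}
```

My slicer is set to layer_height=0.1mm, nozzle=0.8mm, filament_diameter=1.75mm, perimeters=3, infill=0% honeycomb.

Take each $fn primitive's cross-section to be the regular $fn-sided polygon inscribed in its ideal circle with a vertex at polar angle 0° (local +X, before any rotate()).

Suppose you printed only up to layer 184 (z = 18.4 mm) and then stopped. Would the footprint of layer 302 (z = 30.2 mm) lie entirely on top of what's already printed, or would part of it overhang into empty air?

Compare the two slices. At z = 18.4: the 28×21.5 cube contributes its full rectangle (area 602.00 mm²); the r=2.5 cylinder at (-2.5, 5.5) contributes a regular 24-gon of circumradius 2.5 (area = (24/2)·2.500²·sin(360°/24) = 19.41 mm²); the cylinder at (-4, 2.5) is not intersected at this z (z outside [21.5, 46.5]); Merging all regions: the 2 present regions are separate (no shared area or edge), so areas and boundary lengths simply add and each stays a separate island — area = 621.41 mm²; the r=6.5 cylinder at (9.5, 10) gives a regular 24-gon of circumradius 6.5 (constant along its height) (area = (24/2)·6.500²·sin(360°/24) = 131.22 mm²); Taking the first minus the rest: starting from the result so far (621.41 mm²), the r=6.5 cylinder at (9.5, 10) lies wholly inside it (removes its full 131.22 mm² and its 40.72 mm outline becomes a hole wall) — area = 490.19 mm². At z = 30.2: the cube does not reach this height (z outside [0, 22.5]); the cylinder at (-2.5, 5.5) does not reach this height (z outside [1, 18.5]); the r=11 cylinder at (-4, 2.5) gives a regular 24-gon of circumradius 11 (constant along its height) (area = (24/2)·11.000²·sin(360°/24) = 375.81 mm²); Taking the union: only the r=11 cylinder at (-4, 2.5) is present, so the union is just that shape — area = 375.81 mm²; the r=6.5 cylinder at (9.5, 10) gives a regular 24-gon of circumradius 6.5 (constant along its height) (area = (24/2)·6.500²·sin(360°/24) = 131.22 mm²); After the difference (first − rest): starting from the result so far (375.81 mm²), the r=6.5 cylinder at (9.5, 10) partially overlaps it — only the 10.20 mm² overlap (of its 131.22 mm²) is removed, clipping the outline — area = 365.61 mm². Checking containment: at z = 30.2 the cross-section extends beyond the z = 18.4 cross-section by about 288.11 mm².

part overhangs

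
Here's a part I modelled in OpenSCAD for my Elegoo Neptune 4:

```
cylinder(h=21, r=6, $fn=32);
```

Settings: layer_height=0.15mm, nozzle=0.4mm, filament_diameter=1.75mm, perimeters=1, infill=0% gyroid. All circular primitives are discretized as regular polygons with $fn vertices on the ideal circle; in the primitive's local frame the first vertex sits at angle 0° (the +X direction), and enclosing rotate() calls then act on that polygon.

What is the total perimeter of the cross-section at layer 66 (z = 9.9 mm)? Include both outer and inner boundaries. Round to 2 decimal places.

37.64 mm

At z = 9.9 mm: the r=6 cylinder gives a regular 32-gon of circumradius 6 (constant along its height) (perimeter = 2·32·6.000·sin(180°/32) = 37.64 mm). Overall, the cross-section is a single solid region. Total boundary length (outer) = 37.64 mm.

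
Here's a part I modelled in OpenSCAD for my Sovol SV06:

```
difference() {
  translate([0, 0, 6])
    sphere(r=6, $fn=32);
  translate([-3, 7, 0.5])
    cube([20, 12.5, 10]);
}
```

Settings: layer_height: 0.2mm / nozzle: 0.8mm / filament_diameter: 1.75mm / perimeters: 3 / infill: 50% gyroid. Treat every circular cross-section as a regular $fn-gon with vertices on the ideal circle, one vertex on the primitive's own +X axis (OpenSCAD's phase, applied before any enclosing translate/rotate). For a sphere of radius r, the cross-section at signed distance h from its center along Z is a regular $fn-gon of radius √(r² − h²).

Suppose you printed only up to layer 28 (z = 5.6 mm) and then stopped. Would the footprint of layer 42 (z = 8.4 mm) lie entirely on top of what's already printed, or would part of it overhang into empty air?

entirely on top

Compare the two slices. At z = 5.6: the r=6 sphere contributes a regular 32-gon of circumradius √(6²−0.4²) = 5.987 (area = (32/2)·5.987²·sin(360°/32) = 111.87 mm²); the cube at (-3, 7) (footprint 20×12.5) is included at this height (area 250.00 mm²); After the difference (first − rest): starting from the r=6 sphere (111.87 mm²), the 20×12.5 cube at (-3, 7) misses the remaining region (no effect) — area = 111.87 mm². At z = 8.4: the r=6 sphere contributes a regular 32-gon of circumradius √(6²−2.4²) = 5.499 (area = (32/2)·5.499²·sin(360°/32) = 94.39 mm²); the cube at (-3, 7) is present — its section is the full 20×12.5 rectangle (area 250.00 mm²); After the difference (first − rest): starting from the r=6 sphere (94.39 mm²), the 20×12.5 cube at (-3, 7) misses the remaining region (no effect) — area = 94.39 mm². Checking containment: the cross-section at z = 8.4 is a subset of the cross-section at z = 5.6.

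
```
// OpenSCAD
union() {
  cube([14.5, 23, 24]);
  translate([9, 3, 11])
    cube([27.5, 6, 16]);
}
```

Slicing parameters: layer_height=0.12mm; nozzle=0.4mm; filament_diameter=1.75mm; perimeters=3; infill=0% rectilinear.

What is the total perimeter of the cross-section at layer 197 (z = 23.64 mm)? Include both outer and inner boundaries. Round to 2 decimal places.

At z = 23.64 mm: the cube (footprint 14.5×23) is included at this height (perimeter 75.00 mm); the 27.5×6 cube at (9, 3) contributes its full rectangle (perimeter 67.00 mm); Merging all regions: the regions partially overlap (shared area 33.00 mm²), so the edge portions inside another operand are dropped and the merged outline is re-measured after clipping — boundary = 119.00 mm. Overall, the cross-section is a single solid region. Total boundary length (outer) = 119.00 mm.

119.00 mm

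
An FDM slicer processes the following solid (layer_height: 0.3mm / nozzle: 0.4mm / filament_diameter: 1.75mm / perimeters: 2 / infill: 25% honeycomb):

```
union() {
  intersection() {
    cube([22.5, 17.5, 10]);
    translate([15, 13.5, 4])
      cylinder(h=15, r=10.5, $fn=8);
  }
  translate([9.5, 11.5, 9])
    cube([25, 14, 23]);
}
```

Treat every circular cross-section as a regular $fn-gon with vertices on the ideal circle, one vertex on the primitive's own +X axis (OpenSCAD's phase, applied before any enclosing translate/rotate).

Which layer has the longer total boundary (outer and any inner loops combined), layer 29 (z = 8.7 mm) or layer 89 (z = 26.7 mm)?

Layer 29 (z = 8.7): the cube is present — its section is the full 22.5×17.5 rectangle (perimeter 80.00 mm); the r=10.5 cylinder at (15, 13.5) gives a regular 8-gon of circumradius 10.5 (constant along its height) (perimeter = 2·8·10.500·sin(180°/8) = 64.29 mm); After intersecting: the r=10.5 cylinder at (15, 13.5) partially overlaps the 22.5×17.5 cube; clipping to the common part keeps 213.74 mm² — boundary = 56.22 mm; the cube at (9.5, 11.5) does not reach this height (z outside [9, 32]); Taking the union: only the result so far is present, so the union is just that shape — boundary = 56.22 mm. So its perimeter = 56.22 mm. Layer 89 (z = 26.7): the cube is not intersected at this z (z outside [0, 10]); the cylinder at (15, 13.5) does not reach this height (z outside [4, 19]); Taking the intersection: at least one operand is absent at this height, so nothing remains; the 25×14 cube at (9.5, 11.5) contributes its full rectangle (perimeter 78.00 mm); Taking the union: only the 25×14 cube at (9.5, 11.5) is present, so the union is just that shape — boundary = 78.00 mm. So its perimeter = 78.00 mm. Layer 89 is larger (78.00 vs 56.22 mm).

layer 89 (z = 26.7 mm)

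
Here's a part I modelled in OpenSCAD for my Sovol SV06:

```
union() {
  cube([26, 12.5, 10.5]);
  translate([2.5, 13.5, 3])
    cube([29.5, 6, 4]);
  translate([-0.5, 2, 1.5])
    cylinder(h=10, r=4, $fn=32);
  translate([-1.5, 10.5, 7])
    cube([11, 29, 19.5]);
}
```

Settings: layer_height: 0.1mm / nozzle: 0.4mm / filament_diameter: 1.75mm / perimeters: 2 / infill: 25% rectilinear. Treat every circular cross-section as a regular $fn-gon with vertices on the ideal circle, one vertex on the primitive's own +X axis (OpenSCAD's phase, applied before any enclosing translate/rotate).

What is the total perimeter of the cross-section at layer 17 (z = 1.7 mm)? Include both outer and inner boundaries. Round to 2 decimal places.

85.33 mm

At z = 1.7 mm: the 26×12.5 cube contributes its full rectangle (perimeter 77.00 mm); the cube at (2.5, 13.5) is not intersected at this z (z outside [3, 7]); the cylinder at (-0.5, 2): section is a regular 32-gon, circumradius r=4 (perimeter = 2·32·4.000·sin(180°/32) = 25.09 mm); the cube at (-1.5, 10.5) is absent (z outside [7, 26.5]); Combining (union): the regions partially overlap (shared area 17.12 mm²), so the edge portions inside another operand are dropped and the merged outline is re-measured after clipping — boundary = 85.33 mm. Overall, the cross-section is a single solid region. Total boundary length (outer) = 85.33 mm.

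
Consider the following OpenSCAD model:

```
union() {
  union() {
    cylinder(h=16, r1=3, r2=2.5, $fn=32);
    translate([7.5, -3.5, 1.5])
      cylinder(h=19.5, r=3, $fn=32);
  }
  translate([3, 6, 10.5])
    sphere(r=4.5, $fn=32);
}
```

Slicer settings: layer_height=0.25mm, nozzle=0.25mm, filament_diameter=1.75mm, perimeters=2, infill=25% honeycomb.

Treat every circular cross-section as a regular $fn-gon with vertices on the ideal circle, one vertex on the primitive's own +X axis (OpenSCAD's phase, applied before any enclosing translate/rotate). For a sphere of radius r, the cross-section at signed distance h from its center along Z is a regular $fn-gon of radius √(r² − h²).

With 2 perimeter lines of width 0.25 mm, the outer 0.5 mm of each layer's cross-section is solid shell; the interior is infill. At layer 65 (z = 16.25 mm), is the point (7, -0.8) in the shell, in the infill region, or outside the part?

At z = 16.25 mm: the cone is absent (z outside [0, 16]); the cylinder at (7.5, -3.5): section is a regular 32-gon, circumradius r=3; Merging all regions: only the r=3 cylinder at (7.5, -3.5) is present, so the union is just that shape — 1 connected region; the sphere at (3, 6) does not reach this height (|z−center|=5.750 > r=4.5); Combining (union): only that combined region is present, so the union is just that shape — 1 connected region. Overall, the cross-section is a single solid region. The nearest boundary edge runs (7.50, -0.50)→(6.91, -0.56); distance from the point to it = 0.25 mm. The point is inside the cross-section, 0.25 mm from the nearest boundary — within the 0.5 mm shell band (2 × 0.25).

shell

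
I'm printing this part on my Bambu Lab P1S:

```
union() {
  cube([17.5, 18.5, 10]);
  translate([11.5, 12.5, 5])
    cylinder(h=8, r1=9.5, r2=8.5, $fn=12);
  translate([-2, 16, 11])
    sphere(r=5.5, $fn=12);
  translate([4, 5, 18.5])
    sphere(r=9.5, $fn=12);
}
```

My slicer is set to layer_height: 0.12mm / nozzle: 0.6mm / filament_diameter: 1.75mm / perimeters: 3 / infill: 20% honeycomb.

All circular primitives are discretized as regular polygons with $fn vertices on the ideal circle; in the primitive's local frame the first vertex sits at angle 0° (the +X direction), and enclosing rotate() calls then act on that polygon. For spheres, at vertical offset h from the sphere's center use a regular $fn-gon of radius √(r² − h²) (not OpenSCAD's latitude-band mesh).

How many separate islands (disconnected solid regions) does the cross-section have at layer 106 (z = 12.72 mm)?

At z = 12.72 mm: the cube is absent (z outside [0, 10]); the cone at (11.5, 12.5) (r1=9.5→r2=8.5) has section circumradius 8.535 here — a regular 12-gon; the r=5.5 sphere at (-2, 16) contributes a regular 12-gon of circumradius √(5.5²−1.72²) = 5.224; the sphere at (4, 5): section is a regular 12-gon, circumradius = √(r²−h²) = √(9.5²−5.78²) = 7.539; Merging all regions: the regions partially overlap (shared area 40.92 mm²), so overlapping operands fuse into one piece — 1 connected region. Overall, the cross-section is a single solid region. Island count = 1.

1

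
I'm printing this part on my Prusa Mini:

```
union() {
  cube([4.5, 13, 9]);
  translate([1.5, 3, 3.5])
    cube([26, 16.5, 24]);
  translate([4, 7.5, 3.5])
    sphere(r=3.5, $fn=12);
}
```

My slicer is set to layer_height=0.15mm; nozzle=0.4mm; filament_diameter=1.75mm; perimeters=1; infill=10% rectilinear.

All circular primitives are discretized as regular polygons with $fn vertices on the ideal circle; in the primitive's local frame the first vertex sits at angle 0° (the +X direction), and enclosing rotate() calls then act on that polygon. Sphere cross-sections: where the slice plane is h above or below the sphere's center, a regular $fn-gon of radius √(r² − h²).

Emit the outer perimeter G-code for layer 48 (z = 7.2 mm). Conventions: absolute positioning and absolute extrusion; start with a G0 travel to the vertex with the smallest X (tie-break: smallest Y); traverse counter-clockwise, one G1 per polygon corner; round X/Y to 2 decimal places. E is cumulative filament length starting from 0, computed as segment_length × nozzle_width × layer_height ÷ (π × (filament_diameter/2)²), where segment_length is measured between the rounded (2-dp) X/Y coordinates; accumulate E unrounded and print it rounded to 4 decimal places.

G0 X0.00 Y0.00 Z7.20
G1 X4.50 Y0.00 E0.1123
G1 X4.50 Y3.00 E0.1871
G1 X27.50 Y3.00 E0.7608
G1 X27.50 Y19.50 E1.1724
G1 X1.50 Y19.50 E1.8210
G1 X1.50 Y13.00 E1.9831
G1 X0.00 Y13.00 E2.0206
G1 X0.00 Y0.00 E2.3448

At z = 7.2 mm: the cube is present — its section is the full 4.5×13 rectangle; the cube at (1.5, 3) (footprint 26×16.5) is included at this height; the sphere at (4, 7.5) is not intersected at this z (|z−center|=3.700 > r=3.5); Combining (union): the regions partially overlap (shared area 30.00 mm²), so overlapping operands fuse into one piece — 1 connected region. The outline is a single polygon with 8 vertices. Extrusion per mm of travel: 0.4 × 0.15 / (π × 0.875²) = 0.024945. Accumulating E over each segment gives final E = 2.3448.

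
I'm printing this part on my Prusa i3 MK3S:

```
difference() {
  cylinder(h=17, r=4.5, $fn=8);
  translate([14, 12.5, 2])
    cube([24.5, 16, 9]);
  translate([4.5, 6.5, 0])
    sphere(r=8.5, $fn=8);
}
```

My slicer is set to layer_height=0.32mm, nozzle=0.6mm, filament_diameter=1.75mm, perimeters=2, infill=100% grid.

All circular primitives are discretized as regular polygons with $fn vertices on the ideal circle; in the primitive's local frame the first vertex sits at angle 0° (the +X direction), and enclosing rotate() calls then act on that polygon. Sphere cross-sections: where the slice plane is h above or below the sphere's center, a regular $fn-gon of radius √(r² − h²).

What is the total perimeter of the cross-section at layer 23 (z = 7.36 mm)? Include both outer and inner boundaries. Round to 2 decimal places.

27.55 mm

At z = 7.36 mm: the r=4.5 cylinder contributes a regular 8-gon of circumradius 4.5 (perimeter = 2·8·4.500·sin(180°/8) = 27.55 mm); the 24.5×16 cube at (14, 12.5) contributes its full rectangle (perimeter 81.00 mm); the sphere at (4.5, 6.5): section is a regular 8-gon, circumradius = √(r²−h²) = √(8.5²−7.36²) = 4.252 (perimeter = 2·8·4.252·sin(180°/8) = 26.04 mm); Subtracting the remaining from the first: starting from the r=4.5 cylinder, the 24.5×16 cube at (14, 12.5) misses the remaining region (no effect); the r=8.5 sphere at (4.5, 6.5) partially overlaps it — only the 0.73 mm² overlap (of its 51.14 mm²) is removed, clipping the outline — boundary = 27.55 mm. Overall, the cross-section is a single solid region. Total boundary length (outer) = 27.55 mm.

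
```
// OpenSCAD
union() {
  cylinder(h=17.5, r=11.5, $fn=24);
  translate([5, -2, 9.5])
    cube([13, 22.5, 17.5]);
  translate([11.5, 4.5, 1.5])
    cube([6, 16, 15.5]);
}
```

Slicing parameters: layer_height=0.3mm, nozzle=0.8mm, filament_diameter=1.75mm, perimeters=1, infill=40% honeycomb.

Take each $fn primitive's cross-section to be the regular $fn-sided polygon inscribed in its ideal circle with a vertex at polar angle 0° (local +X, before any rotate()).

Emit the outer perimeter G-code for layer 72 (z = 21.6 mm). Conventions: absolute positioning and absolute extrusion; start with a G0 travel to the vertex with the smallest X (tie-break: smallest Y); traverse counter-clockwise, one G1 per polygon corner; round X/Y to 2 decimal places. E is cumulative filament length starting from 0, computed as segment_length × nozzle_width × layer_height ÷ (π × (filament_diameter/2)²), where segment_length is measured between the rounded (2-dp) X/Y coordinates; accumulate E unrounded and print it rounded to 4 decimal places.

At z = 21.6 mm: the cylinder does not reach this height (z outside [0, 17.5]); the 13×22.5 cube at (5, -2) contributes its full rectangle; the cube at (11.5, 4.5) is not intersected at this z (z outside [1.5, 17]); Combining (union): only the 13×22.5 cube at (5, -2) is present, so the union is just that shape — 1 connected region. The outline is a single polygon with 4 vertices. Extrusion per mm of travel: 0.8 × 0.3 / (π × 0.875²) = 0.099780. Accumulating E over each segment gives final E = 7.0844.

G0 X5.00 Y-2.00 Z21.60
G1 X18.00 Y-2.00 E1.2971
G1 X18.00 Y20.50 E3.5422
G1 X5.00 Y20.50 E4.8393
G1 X5.00 Y-2.00 E7.0844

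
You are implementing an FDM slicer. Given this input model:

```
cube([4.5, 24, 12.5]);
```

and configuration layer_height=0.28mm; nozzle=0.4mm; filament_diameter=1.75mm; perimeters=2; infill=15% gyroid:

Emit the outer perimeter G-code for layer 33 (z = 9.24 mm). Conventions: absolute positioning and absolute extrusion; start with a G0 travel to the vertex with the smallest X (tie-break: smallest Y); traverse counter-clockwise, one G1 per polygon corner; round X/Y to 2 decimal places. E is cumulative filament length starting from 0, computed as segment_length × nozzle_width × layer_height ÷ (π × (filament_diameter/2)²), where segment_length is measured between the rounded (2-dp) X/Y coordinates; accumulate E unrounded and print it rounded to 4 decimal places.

At z = 9.24 mm: the cube (footprint 4.5×24) is included at this height. The outline is a single polygon with 4 vertices. Extrusion per mm of travel: 0.4 × 0.28 / (π × 0.875²) = 0.046564. Accumulating E over each segment gives final E = 2.6542.

G0 X0.00 Y0.00 Z9.24
G1 X4.50 Y0.00 E0.2095
G1 X4.50 Y24.00 E1.3271
G1 X0.00 Y24.00 E1.5366
G1 X0.00 Y0.00 E2.6542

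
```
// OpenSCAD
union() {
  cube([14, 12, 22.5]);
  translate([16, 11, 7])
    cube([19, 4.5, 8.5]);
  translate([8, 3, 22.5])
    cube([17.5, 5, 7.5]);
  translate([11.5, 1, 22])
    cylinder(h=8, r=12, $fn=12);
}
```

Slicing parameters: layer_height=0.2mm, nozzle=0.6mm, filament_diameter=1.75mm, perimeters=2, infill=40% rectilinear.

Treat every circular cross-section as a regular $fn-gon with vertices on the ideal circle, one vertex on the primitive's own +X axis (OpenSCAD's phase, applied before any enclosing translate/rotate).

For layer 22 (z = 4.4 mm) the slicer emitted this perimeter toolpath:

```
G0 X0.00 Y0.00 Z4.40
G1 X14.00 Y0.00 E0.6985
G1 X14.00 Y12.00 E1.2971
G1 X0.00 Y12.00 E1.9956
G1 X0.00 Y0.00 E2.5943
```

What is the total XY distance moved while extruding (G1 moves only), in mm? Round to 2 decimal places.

Sum the Euclidean lengths of each G1 segment: total = 52.00 mm.

52.00 mm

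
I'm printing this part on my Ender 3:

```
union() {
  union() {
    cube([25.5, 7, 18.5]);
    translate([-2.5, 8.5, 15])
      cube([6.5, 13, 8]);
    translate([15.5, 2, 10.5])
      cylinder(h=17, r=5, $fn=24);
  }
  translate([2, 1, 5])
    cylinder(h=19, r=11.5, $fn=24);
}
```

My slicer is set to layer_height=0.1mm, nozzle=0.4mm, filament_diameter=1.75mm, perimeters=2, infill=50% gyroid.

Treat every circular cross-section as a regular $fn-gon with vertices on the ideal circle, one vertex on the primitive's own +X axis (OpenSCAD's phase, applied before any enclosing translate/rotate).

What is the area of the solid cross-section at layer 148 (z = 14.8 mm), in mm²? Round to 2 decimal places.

514.63 mm²

At z = 14.8 mm: the cube (footprint 25.5×7) is included at this height (area 178.50 mm²); the cube at (-2.5, 8.5) is not intersected at this z (z outside [15, 23]); the r=5 cylinder at (15.5, 2) gives a regular 24-gon of circumradius 5 (constant along its height) (area = (24/2)·5.000²·sin(360°/24) = 77.65 mm²); Taking the union: the regions partially overlap — summed areas 256.15 mm² minus the doubly-counted overlap 58.16 mm² gives 197.99 mm² — area = 197.99 mm²; the r=11.5 cylinder at (2, 1) gives a regular 24-gon of circumradius 11.5 (constant along its height) (area = (24/2)·11.500²·sin(360°/24) = 410.75 mm²); Taking the union: the regions partially overlap — summed areas 608.74 mm² minus the doubly-counted overlap 94.11 mm² gives 514.63 mm² — area = 514.63 mm². Overall, the cross-section is a single solid region. Net area = 514.63 mm².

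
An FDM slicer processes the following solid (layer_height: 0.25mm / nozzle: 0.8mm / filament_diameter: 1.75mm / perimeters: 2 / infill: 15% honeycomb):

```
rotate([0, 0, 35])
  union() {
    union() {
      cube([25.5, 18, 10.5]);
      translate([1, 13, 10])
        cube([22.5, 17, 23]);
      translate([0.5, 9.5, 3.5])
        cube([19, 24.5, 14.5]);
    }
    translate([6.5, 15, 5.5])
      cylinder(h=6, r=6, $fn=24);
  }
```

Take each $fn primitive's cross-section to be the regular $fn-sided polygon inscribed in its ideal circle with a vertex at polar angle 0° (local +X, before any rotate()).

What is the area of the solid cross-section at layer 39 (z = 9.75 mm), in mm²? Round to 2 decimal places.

763.00 mm²

At z = 9.75 mm: the cube (footprint 25.5×18) is included at this height (area 459.00 mm²); the cube at (1, 13) is not intersected at this z (z outside [10, 33]); the cube at (0.5, 9.5) (footprint 19×24.5) is included at this height (area 465.50 mm²); Merging all regions: the regions partially overlap — summed areas 924.50 mm² minus the doubly-counted overlap 161.50 mm² gives 763.00 mm² — area = 763.00 mm²; the r=6 cylinder at (6.5, 15) gives a regular 24-gon of circumradius 6 (constant along its height) (area = (24/2)·6.000²·sin(360°/24) = 111.81 mm²); Merging all regions: the r=6 cylinder at (6.5, 15) lies entirely inside that combined region, so the union is just that combined region — area = 763.00 mm²; (rotated 35° about Z; rotation is an isometry so areas/perimeters/island counts are preserved). Overall, the cross-section is a single solid region. Net area = 763.00 mm².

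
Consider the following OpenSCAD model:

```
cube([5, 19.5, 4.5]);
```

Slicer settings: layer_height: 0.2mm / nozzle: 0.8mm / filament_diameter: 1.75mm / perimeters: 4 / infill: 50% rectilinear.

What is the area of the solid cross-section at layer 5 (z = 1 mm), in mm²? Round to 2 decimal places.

At z = 1 mm: the cube (footprint 5×19.5) is included at this height (area 97.50 mm²). Overall, the cross-section is a single solid region. Net area = 97.50 mm².

97.50 mm²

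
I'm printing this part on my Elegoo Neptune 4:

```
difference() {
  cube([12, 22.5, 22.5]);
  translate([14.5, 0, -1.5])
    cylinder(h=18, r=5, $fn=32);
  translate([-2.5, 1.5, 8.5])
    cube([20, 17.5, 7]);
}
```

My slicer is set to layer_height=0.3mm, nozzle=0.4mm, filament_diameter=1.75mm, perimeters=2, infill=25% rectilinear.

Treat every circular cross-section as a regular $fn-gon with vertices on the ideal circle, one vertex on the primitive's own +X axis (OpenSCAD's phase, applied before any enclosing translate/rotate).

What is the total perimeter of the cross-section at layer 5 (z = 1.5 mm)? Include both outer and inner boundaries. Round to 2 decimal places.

At z = 1.5 mm: the cube (footprint 12×22.5) is included at this height (perimeter 69.00 mm); the cylinder at (14.5, 0): section is a regular 32-gon, circumradius r=5 (perimeter = 2·32·5.000·sin(180°/32) = 31.37 mm); the cube at (-2.5, 1.5) is not intersected at this z (z outside [8.5, 15.5]); Taking the first minus the rest: starting from the 12×22.5 cube, the r=5 cylinder at (14.5, 0) partially overlaps it — only the 7.59 mm² overlap (of its 78.04 mm²) is removed, clipping the outline — boundary = 67.41 mm. Overall, the cross-section is a single solid region. Total boundary length (outer) = 67.41 mm.

67.41 mm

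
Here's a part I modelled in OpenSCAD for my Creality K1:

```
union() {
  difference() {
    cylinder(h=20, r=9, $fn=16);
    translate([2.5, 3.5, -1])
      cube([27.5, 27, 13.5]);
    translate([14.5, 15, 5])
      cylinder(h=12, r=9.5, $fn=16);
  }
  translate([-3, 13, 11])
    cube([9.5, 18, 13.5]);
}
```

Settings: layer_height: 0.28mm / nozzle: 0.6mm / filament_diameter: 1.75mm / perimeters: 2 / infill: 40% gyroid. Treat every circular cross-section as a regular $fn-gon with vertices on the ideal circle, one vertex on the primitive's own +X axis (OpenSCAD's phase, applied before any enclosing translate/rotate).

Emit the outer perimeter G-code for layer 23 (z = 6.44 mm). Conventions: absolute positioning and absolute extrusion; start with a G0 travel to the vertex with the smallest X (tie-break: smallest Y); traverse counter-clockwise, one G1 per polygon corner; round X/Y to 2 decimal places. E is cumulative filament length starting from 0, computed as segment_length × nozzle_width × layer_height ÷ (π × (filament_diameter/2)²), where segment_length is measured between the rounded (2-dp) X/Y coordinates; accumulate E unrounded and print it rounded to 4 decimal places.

At z = 6.44 mm: the cylinder: section is a regular 16-gon, circumradius r=9; the cube at (2.5, 3.5) (footprint 27.5×27) is included at this height; the r=9.5 cylinder at (14.5, 15) gives a regular 16-gon of circumradius 9.5 (constant along its height); Subtracting the remaining from the first: starting from the r=9 cylinder, the 27.5×27 cube at (2.5, 3.5) partially overlaps it — only the 18.59 mm² overlap (of its 742.50 mm²) is removed, clipping the outline; the r=9.5 cylinder at (14.5, 15) misses the remaining region (no effect) — 1 connected region; the cube at (-3, 13) is not intersected at this z (z outside [11, 24.5]); Merging all regions: only the result so far is present, so the union is just that shape — 1 connected region. The outline is a single polygon with 17 vertices. Extrusion per mm of travel: 0.6 × 0.28 / (π × 0.875²) = 0.069846. Accumulating E over each segment gives final E = 4.1226.

G0 X-9.00 Y0.00 Z6.44
G1 X-8.31 Y-3.44 E0.2451
G1 X-6.36 Y-6.36 E0.4903
G1 X-3.44 Y-8.31 E0.7356
G1 X0.00 Y-9.00 E0.9806
G1 X3.44 Y-8.31 E1.2257
G1 X6.36 Y-6.36 E1.4709
G1 X8.31 Y-3.44 E1.7162
G1 X9.00 Y0.00 E1.9612
G1 X8.31 Y3.44 E2.2063
G1 X8.28 Y3.50 E2.2110
G1 X2.50 Y3.50 E2.6147
G1 X2.50 Y8.50 E2.9639
G1 X0.00 Y9.00 E3.1420
G1 X-3.44 Y8.31 E3.3870
G1 X-6.36 Y6.36 E3.6323
G1 X-8.31 Y3.44 E3.8775
G1 X-9.00 Y0.00 E4.1226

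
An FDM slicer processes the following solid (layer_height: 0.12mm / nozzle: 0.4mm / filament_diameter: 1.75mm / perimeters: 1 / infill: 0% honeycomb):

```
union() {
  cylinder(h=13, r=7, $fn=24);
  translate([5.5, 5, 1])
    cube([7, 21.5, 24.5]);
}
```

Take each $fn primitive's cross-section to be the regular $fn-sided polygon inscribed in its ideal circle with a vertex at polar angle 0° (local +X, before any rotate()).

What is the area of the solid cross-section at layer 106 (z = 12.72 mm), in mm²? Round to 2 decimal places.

302.69 mm²

At z = 12.72 mm: the r=7 cylinder contributes a regular 24-gon of circumradius 7 (area = (24/2)·7.000²·sin(360°/24) = 152.19 mm²); the 7×21.5 cube at (5.5, 5) contributes its full rectangle (area 150.50 mm²); Merging all regions: the 2 present regions are separate (no shared area or edge), so areas and boundary lengths simply add and each stays a separate island — area = 302.69 mm². Overall, the cross-section has 2 separate islands. Net area = 302.69 mm².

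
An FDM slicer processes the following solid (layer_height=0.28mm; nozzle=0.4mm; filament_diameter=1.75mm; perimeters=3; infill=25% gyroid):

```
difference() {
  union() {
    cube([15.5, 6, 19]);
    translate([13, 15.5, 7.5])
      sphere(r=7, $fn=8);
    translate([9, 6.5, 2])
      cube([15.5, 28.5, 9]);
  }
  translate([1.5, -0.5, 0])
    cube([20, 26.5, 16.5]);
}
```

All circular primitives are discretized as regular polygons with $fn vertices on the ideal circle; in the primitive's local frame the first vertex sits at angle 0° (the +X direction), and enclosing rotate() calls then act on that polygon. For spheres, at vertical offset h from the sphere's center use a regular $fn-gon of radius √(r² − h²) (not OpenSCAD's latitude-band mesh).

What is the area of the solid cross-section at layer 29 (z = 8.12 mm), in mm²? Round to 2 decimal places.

207.00 mm²

At z = 8.12 mm: the 15.5×6 cube contributes its full rectangle (area 93.00 mm²); the r=7 sphere at (13, 15.5) contributes a regular 8-gon of circumradius √(7²−0.62²) = 6.972 (area = (8/2)·6.972²·sin(360°/8) = 137.51 mm²); the 15.5×28.5 cube at (9, 6.5) contributes its full rectangle (area 441.75 mm²); Taking the union: the regions partially overlap — summed areas 672.26 mm² minus the doubly-counted overlap 117.91 mm² gives 554.35 mm² — area = 554.35 mm²; the 20×26.5 cube at (1.5, -0.5) contributes its full rectangle (area 530.00 mm²); After the difference (first − rest): starting from that combined region (554.35 mm²), the 20×26.5 cube at (1.5, -0.5) partially overlaps it — only the 347.35 mm² overlap (of its 530.00 mm²) is removed, clipping the outline — area = 207.00 mm². Overall, the cross-section has 2 separate islands. Net area = 207.00 mm².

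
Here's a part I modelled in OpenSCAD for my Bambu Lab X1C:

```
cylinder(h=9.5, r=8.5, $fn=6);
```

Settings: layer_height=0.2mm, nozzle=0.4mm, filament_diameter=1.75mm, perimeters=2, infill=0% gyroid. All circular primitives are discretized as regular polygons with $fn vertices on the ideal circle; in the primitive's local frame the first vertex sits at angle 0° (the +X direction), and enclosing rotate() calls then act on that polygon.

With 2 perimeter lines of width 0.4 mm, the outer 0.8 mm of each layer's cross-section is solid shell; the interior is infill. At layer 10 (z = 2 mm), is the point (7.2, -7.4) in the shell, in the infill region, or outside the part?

outside

At z = 2 mm: the r=8.5 cylinder contributes a regular 6-gon of circumradius 8.5. Overall, the cross-section is a single solid region. The nearest boundary edge runs (4.25, -7.36)→(8.50, 0.00); distance from the point to it = 2.57 mm. The point is not inside any of the regions above, so it lies outside the cross-section (2.57 mm from the nearest boundary).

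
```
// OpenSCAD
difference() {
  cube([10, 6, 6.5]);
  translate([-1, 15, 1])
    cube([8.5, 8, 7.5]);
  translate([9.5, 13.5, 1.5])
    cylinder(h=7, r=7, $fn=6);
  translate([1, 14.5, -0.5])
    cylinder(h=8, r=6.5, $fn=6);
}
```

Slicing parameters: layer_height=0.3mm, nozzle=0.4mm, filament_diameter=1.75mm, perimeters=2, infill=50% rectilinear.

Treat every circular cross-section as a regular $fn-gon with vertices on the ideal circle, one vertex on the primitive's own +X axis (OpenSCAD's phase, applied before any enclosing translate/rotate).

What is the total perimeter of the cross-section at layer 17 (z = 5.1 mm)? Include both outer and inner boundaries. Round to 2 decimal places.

32.00 mm

At z = 5.1 mm: the 10×6 cube contributes its full rectangle (perimeter 32.00 mm); the cube at (-1, 15) (footprint 8.5×8) is included at this height (perimeter 33.00 mm); the r=7 cylinder at (9.5, 13.5) gives a regular 6-gon of circumradius 7 (constant along its height) (perimeter = 2·6·7.000·sin(180°/6) = 42.00 mm); the r=6.5 cylinder at (1, 14.5) contributes a regular 6-gon of circumradius 6.5 (perimeter = 2·6·6.500·sin(180°/6) = 39.00 mm); Taking the first minus the rest: starting from the 10×6 cube, the 8.5×8 cube at (-1, 15) misses the remaining region (no effect); the r=7 cylinder at (9.5, 13.5) misses the remaining region (no effect); the r=6.5 cylinder at (1, 14.5) misses the remaining region (no effect) — boundary = 32.00 mm. Overall, the cross-section is a single solid region. Total boundary length (outer) = 32.00 mm.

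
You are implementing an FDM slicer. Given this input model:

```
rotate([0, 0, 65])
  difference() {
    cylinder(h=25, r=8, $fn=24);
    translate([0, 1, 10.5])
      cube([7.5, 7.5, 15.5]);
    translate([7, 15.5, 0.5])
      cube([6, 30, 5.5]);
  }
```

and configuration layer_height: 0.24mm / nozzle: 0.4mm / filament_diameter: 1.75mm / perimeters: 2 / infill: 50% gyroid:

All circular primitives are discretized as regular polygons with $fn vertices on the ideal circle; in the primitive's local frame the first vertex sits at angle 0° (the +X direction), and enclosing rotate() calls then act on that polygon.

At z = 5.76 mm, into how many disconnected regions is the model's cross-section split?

At z = 5.76 mm: the r=8 cylinder contributes a regular 24-gon of circumradius 8; the cube at (0, 1) is absent (z outside [10.5, 26]); the cube at (7, 15.5) (footprint 6×30) is included at this height; After the difference (first − rest): starting from the r=8 cylinder, the 6×30 cube at (7, 15.5) misses the remaining region (no effect) — 1 connected region; (whole slice rotated 65° about Z — lengths, areas and connectivity unchanged). The result has 1 disconnected region.

1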